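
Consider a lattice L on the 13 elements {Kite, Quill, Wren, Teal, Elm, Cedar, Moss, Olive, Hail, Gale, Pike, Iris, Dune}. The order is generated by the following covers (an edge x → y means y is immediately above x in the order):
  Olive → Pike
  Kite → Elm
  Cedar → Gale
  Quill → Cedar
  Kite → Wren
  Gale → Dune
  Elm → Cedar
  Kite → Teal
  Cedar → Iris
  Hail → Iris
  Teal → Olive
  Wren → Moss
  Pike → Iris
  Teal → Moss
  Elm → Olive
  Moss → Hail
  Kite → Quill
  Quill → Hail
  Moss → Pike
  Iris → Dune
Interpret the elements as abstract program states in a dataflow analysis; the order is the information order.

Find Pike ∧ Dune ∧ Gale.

Elm

Common lower bounds of {Pike, Dune, Gale}: Elm, Kite.
The greatest among these is Elm.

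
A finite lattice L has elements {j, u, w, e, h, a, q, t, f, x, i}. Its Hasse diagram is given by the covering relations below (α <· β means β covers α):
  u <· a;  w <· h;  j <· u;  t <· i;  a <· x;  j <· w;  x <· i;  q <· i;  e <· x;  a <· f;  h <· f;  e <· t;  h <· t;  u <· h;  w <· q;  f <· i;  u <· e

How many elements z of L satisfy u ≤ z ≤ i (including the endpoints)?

8

The interval [u, i] = {a, e, f, h, i, t, u, x}, which has 8 elements.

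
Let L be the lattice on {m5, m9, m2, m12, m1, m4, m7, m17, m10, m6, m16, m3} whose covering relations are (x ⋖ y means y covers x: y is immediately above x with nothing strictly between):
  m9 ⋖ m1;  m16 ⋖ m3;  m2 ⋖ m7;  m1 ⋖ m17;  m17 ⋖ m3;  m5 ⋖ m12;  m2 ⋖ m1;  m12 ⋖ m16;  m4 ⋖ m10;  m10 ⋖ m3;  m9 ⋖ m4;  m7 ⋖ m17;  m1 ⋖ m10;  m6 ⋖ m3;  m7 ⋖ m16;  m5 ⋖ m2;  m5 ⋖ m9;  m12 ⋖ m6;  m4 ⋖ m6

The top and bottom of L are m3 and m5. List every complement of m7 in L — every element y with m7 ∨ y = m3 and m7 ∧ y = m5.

m4, m6

Need y with m7 ∨ y = m3 and m7 ∧ y = m5.
Checking each element gives: m4, m6.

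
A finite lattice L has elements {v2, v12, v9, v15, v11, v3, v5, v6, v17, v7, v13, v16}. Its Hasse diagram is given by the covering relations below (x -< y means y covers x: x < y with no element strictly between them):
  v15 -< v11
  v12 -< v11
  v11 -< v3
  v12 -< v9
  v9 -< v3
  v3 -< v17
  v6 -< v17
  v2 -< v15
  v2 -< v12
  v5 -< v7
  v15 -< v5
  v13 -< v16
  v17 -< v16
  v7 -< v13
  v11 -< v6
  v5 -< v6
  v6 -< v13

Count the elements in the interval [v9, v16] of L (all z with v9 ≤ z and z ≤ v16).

4

The interval [v9, v16] = {v16, v17, v3, v9}, which has 4 elements.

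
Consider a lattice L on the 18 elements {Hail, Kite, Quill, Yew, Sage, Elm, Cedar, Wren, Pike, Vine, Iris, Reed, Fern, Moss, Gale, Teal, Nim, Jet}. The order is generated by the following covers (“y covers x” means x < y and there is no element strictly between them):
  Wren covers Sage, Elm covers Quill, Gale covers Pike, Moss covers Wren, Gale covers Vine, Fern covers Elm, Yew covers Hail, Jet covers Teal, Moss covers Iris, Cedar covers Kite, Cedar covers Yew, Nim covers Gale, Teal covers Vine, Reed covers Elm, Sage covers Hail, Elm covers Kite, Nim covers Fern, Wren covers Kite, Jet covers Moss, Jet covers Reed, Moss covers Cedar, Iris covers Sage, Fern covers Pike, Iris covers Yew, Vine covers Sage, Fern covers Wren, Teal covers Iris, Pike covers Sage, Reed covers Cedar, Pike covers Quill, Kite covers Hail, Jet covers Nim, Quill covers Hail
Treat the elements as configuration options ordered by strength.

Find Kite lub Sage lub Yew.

Moss

Common upper bounds of {Kite, Sage, Yew}: Jet, Moss.
The least among these is Moss.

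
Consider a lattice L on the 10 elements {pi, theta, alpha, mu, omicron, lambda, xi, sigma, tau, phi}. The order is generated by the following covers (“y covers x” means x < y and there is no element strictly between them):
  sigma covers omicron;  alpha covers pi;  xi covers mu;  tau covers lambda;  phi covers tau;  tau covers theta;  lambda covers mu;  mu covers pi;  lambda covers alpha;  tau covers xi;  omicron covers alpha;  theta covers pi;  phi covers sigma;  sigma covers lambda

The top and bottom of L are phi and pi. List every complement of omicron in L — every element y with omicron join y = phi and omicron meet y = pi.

theta, xi

Need y with omicron ∨ y = phi and omicron ∧ y = pi.
Checking each element gives: theta, xi.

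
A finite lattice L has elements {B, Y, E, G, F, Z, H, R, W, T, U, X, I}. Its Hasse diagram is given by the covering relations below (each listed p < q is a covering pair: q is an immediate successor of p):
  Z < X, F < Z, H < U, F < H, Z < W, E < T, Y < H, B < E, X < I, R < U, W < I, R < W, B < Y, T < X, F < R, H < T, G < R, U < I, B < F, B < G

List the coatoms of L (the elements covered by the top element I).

The coatoms are exactly the elements covered by I: U, W, X.

U, W, X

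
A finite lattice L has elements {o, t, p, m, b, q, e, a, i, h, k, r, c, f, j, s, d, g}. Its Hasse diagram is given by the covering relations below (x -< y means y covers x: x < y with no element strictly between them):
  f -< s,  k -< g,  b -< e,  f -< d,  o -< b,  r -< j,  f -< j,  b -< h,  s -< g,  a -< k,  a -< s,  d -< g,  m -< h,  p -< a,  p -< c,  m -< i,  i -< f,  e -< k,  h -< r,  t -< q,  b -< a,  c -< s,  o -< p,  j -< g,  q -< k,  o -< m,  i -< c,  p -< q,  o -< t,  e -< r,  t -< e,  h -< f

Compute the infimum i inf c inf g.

Common lower bounds of {i, c, g}: i, m, o.
The greatest among these is i.

i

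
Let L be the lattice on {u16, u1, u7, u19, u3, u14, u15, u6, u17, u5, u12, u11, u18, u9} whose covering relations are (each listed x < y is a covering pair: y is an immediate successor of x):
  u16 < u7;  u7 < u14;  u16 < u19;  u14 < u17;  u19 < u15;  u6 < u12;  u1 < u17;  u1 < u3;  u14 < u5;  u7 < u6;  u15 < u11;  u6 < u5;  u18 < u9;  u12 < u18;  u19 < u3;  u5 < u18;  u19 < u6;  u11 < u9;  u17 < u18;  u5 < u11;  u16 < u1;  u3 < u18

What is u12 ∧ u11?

Common lower bounds of {u12, u11}: u16, u19, u6, u7.
The greatest among these is u6.

u6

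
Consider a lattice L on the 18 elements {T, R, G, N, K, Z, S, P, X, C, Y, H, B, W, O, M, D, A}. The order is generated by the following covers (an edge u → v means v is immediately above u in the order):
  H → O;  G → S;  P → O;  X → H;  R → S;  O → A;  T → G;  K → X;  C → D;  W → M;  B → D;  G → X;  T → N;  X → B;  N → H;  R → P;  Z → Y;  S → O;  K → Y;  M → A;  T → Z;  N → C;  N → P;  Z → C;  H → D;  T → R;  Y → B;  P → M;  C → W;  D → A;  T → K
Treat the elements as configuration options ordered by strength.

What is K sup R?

Common upper bounds of {K, R}: A, O.
The least among these is O.

O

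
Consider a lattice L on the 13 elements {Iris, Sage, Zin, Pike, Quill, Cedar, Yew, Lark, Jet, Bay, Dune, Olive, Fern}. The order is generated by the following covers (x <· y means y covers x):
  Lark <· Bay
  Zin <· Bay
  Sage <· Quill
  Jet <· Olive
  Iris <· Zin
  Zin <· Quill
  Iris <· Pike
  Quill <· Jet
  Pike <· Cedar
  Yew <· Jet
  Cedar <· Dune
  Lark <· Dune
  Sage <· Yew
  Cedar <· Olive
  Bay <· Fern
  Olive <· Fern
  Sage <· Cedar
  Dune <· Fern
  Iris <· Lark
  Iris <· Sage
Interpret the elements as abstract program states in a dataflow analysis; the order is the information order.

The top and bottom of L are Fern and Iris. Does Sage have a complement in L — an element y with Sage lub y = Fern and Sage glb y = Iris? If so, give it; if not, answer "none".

Need y with Sage ∨ y = Fern and Sage ∧ y = Iris.
Checking each element gives: Bay.

Bay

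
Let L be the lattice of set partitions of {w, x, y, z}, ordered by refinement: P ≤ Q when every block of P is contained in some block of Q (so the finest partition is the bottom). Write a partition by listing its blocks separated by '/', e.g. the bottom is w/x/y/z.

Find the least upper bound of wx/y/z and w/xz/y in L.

wxz/y

Common upper bounds of {wx/y/z, w/xz/y}: wxyz, wxz/y.
The least among these is wxz/y.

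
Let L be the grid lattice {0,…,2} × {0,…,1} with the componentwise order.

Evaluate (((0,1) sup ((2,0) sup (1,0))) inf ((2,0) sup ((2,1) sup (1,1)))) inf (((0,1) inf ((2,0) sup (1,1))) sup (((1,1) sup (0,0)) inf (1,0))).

(1,1)

(2,0) ∨ (1,0) = (2,0)
(0,1) ∨ (2,0) = (2,1)
(2,1) ∨ (1,1) = (2,1)
(2,0) ∨ (2,1) = (2,1)
(2,1) ∧ (2,1) = (2,1)
(2,0) ∨ (1,1) = (2,1)
(0,1) ∧ (2,1) = (0,1)
(1,1) ∨ (0,0) = (1,1)
(1,1) ∧ (1,0) = (1,0)
(0,1) ∨ (1,0) = (1,1)
(2,1) ∧ (1,1) = (1,1)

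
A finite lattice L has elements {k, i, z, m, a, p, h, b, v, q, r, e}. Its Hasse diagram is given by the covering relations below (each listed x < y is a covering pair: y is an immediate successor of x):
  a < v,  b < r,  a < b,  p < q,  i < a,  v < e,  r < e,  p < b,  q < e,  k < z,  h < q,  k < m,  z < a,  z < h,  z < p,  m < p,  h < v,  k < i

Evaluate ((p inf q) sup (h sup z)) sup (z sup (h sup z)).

p ∧ q = p
h ∨ z = h
p ∨ h = q
h ∨ z = h
z ∨ h = h
q ∨ h = q

q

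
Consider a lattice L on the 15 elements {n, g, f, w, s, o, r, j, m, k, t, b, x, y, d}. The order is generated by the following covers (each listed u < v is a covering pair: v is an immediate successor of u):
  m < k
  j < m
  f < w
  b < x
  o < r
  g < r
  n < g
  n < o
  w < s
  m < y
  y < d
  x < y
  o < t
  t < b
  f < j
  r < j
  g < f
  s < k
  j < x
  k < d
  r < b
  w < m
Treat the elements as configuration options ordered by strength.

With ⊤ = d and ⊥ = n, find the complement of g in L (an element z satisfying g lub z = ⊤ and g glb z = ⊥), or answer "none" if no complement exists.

For every candidate z, either g ∨ z ≠ d or g ∧ z ≠ n; no complement exists.

none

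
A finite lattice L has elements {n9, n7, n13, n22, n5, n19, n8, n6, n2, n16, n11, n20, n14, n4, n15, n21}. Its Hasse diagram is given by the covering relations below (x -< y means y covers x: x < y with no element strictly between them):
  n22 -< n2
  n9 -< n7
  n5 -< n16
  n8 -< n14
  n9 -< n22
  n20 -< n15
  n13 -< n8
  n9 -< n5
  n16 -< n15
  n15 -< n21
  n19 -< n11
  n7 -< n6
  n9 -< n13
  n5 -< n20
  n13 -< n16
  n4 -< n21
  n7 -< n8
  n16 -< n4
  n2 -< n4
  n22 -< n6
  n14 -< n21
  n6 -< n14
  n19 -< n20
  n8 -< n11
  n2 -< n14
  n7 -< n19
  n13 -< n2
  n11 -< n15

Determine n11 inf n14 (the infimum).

n8

Common lower bounds of {n11, n14}: n13, n7, n8, n9.
The greatest among these is n8.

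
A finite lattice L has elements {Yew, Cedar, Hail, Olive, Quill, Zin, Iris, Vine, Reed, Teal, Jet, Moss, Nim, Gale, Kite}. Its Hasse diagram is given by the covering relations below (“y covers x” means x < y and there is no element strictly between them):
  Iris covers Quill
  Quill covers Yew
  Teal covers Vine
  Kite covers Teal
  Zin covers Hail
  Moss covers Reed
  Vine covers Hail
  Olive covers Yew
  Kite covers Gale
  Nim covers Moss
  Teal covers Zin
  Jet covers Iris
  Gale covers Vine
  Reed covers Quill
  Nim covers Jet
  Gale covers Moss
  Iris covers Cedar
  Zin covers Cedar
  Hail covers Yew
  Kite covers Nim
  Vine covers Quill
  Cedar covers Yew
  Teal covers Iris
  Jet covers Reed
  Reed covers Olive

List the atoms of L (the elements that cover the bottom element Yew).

Cedar, Hail, Olive, Quill

The atoms are exactly the elements that cover Yew: Cedar, Hail, Olive, Quill.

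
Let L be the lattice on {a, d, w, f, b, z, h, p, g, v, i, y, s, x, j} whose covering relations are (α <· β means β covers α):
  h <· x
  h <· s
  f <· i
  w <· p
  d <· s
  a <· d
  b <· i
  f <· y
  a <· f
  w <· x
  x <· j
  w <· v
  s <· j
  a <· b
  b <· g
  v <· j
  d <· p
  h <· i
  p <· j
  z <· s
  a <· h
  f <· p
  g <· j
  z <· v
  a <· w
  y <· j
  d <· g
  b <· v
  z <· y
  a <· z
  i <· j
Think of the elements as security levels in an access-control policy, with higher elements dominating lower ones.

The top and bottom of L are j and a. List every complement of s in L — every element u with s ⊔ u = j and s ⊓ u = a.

Need u with s ∨ u = j and s ∧ u = a.
Checking each element gives: b, f, w.

b, f, w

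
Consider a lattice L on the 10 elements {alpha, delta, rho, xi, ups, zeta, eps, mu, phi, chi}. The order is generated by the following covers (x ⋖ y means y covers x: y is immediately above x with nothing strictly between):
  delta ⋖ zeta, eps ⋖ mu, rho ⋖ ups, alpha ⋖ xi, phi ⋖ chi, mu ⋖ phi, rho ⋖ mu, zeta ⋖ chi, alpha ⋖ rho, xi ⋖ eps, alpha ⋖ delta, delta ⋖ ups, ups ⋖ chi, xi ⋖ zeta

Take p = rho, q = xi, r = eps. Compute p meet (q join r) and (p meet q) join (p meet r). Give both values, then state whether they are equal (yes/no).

alpha; alpha; yes

q join r = eps, so p meet (q join r) = rho meet eps = alpha.
p meet q = alpha and p meet r = alpha, so (p meet q) join (p meet r) = alpha join alpha = alpha.
Equal: yes.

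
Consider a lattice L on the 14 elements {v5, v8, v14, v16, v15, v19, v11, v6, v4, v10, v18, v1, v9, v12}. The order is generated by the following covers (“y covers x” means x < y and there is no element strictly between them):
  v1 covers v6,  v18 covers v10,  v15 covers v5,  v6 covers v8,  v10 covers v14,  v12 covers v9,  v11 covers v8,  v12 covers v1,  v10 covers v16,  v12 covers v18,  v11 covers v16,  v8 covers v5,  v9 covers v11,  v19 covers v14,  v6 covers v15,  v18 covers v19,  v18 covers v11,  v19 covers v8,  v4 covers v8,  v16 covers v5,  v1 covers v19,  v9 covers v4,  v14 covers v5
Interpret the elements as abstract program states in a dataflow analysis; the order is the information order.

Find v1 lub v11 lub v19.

Common upper bounds of {v1, v11, v19}: v12.
The least among these is v12.

v12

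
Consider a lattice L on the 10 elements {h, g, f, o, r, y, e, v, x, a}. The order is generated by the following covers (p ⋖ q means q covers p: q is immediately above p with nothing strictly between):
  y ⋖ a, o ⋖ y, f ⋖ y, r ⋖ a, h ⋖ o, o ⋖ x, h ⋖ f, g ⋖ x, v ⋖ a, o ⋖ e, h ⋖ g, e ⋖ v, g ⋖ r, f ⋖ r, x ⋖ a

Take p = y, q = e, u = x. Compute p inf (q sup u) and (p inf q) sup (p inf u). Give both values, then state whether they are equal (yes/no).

q sup u = a, so p inf (q sup u) = y inf a = y.
p inf q = o and p inf u = o, so (p inf q) sup (p inf u) = o sup o = o.
Equal: no.

y; o; no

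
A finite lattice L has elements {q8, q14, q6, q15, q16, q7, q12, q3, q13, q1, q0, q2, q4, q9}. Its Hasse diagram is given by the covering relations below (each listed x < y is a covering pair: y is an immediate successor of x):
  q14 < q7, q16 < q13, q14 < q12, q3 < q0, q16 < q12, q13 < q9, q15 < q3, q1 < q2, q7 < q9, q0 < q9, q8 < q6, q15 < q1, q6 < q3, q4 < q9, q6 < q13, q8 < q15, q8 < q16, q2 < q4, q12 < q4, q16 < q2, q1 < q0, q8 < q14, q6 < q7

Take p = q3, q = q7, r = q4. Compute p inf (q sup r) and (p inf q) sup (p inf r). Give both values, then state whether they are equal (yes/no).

q3; q3; yes

q sup r = q9, so p inf (q sup r) = q3 inf q9 = q3.
p inf q = q6 and p inf r = q15, so (p inf q) sup (p inf r) = q6 sup q15 = q3.
Equal: yes.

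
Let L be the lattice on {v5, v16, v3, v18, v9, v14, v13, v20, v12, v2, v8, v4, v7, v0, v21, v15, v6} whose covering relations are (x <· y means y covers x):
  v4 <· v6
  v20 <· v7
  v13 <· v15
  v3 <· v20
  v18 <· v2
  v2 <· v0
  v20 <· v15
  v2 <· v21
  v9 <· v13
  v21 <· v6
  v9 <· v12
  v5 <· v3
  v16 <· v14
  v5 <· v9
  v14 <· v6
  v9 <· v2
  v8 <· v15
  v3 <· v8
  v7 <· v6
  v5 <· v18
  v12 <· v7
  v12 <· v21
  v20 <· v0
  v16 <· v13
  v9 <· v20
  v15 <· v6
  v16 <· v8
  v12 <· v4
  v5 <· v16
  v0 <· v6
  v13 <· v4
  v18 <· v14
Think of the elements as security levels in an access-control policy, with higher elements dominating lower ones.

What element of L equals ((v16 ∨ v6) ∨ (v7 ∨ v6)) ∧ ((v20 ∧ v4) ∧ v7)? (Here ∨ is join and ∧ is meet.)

v16 ∨ v6 = v6
v7 ∨ v6 = v6
v6 ∨ v6 = v6
v20 ∧ v4 = v9
v9 ∧ v7 = v9
v6 ∧ v9 = v9

v9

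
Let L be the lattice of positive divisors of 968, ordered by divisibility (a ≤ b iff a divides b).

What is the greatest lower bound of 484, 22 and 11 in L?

11

In the divisibility order, the meet is the greatest common divisor: gcd(484, 22, 11) = 11.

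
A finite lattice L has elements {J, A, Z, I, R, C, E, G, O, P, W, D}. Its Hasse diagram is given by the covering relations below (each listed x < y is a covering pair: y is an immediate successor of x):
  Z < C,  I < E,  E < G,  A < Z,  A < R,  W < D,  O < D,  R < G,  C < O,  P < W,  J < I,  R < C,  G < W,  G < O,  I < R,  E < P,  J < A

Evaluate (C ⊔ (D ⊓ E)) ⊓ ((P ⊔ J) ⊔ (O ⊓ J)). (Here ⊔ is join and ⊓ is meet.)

E

D ∧ E = E
C ∨ E = O
P ∨ J = P
O ∧ J = J
P ∨ J = P
O ∧ P = E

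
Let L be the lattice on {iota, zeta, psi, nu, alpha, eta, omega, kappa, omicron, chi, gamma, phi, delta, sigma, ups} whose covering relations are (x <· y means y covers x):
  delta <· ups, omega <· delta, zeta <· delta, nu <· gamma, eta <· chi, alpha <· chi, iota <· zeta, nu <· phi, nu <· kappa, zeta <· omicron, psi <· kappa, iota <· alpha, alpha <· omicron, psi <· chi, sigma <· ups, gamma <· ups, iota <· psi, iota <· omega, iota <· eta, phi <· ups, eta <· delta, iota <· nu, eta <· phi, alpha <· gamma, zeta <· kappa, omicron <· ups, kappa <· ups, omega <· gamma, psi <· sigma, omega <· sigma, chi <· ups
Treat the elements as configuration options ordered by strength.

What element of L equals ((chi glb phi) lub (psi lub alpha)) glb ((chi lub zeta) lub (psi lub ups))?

chi

chi ∧ phi = eta
psi ∨ alpha = chi
eta ∨ chi = chi
chi ∨ zeta = ups
psi ∨ ups = ups
ups ∨ ups = ups
chi ∧ ups = chi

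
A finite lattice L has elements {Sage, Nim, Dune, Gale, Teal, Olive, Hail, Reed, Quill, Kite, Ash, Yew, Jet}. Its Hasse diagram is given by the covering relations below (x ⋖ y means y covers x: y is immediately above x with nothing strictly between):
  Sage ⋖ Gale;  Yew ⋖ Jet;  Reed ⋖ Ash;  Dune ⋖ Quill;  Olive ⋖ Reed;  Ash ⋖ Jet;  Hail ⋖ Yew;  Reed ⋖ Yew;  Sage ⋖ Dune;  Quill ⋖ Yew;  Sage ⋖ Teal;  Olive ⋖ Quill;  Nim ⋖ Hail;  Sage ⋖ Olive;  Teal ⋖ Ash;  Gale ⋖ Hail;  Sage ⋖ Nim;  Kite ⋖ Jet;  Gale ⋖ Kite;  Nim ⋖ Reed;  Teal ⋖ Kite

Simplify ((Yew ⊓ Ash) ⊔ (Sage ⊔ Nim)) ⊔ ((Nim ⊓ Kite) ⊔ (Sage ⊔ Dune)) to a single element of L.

Yew ∧ Ash = Reed
Sage ∨ Nim = Nim
Reed ∨ Nim = Reed
Nim ∧ Kite = Sage
Sage ∨ Dune = Dune
Sage ∨ Dune = Dune
Reed ∨ Dune = Yew

Yew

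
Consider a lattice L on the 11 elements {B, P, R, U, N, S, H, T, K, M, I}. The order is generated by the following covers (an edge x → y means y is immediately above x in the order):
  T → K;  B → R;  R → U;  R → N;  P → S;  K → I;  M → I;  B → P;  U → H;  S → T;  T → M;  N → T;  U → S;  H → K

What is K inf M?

Common lower bounds of {K, M}: B, N, P, R, S, T, U.
The greatest among these is T.

T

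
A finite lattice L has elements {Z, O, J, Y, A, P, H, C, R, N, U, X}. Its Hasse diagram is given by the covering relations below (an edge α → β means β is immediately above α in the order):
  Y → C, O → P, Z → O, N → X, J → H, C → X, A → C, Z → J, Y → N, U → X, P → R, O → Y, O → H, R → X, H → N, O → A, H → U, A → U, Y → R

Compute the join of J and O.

H

Common upper bounds of {J, O}: H, N, U, X.
The least among these is H.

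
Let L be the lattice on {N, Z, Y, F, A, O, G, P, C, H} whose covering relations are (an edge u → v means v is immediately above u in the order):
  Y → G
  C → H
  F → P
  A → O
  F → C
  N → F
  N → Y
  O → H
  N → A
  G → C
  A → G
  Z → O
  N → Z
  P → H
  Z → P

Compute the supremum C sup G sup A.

C

Common upper bounds of {C, G, A}: C, H.
The least among these is C.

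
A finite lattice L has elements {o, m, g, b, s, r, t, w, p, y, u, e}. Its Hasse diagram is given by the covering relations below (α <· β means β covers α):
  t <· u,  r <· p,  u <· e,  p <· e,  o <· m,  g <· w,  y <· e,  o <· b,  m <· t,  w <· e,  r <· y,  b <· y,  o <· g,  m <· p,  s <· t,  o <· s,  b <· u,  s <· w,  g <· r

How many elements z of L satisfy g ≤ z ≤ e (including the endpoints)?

6

The interval [g, e] = {e, g, p, r, w, y}, which has 6 elements.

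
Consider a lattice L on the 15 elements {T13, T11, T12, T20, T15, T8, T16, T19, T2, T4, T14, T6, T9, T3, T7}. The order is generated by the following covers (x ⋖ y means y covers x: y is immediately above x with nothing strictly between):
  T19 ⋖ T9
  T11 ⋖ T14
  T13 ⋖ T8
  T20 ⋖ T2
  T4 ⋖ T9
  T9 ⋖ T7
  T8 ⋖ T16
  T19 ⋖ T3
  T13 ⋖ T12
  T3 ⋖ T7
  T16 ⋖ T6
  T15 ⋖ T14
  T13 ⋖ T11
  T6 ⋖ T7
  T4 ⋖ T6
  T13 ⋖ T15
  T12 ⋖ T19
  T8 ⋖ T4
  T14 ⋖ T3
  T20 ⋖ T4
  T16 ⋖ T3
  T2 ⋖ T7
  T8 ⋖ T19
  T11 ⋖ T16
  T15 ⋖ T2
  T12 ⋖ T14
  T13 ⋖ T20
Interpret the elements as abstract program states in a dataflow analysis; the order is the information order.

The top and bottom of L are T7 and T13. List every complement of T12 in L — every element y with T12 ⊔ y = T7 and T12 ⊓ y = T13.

Need y with T12 ∨ y = T7 and T12 ∧ y = T13.
Checking each element gives: T2, T6.

T2, T6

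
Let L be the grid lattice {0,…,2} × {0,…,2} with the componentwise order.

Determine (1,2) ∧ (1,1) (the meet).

(1,1)

In a product of chains, the meet is componentwise min, giving (1,1).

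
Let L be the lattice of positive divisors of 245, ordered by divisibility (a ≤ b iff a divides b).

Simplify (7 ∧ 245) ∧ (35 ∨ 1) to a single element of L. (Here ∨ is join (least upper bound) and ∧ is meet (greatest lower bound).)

7 ∧ 245 = 7
35 ∨ 1 = 35
7 ∧ 35 = 7

7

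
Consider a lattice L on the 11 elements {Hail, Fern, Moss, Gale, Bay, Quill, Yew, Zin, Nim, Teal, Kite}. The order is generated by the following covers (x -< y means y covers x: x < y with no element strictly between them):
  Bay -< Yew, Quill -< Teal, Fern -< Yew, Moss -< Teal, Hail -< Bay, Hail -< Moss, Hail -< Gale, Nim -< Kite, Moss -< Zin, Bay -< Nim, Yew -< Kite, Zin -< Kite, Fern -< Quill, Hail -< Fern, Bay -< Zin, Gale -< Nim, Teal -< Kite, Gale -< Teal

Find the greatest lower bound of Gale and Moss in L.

Hail

Common lower bounds of {Gale, Moss}: Hail.
The greatest among these is Hail.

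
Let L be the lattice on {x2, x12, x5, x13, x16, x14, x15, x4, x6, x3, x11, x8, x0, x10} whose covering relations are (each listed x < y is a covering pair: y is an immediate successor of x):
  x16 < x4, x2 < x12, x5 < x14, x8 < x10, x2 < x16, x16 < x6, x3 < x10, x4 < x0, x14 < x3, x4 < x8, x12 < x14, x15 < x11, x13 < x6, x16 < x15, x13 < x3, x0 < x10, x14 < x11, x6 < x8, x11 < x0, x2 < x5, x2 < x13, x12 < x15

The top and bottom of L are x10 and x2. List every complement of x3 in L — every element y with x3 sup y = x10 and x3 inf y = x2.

x16, x4

Need y with x3 ∨ y = x10 and x3 ∧ y = x2.
Checking each element gives: x16, x4.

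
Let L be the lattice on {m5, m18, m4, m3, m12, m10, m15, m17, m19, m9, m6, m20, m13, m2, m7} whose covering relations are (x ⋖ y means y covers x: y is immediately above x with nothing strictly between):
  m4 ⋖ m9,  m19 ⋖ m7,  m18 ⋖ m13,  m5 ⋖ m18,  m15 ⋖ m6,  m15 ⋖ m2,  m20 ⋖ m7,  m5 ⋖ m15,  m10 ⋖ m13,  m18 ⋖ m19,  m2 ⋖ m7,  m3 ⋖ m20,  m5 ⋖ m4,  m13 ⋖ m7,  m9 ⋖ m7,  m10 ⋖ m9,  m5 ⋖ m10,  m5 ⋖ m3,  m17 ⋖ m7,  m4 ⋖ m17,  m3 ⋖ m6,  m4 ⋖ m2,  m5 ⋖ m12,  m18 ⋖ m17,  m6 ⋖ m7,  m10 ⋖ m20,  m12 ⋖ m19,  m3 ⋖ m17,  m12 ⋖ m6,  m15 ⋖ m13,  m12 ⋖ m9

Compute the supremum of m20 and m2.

Common upper bounds of {m20, m2}: m7.
The least among these is m7.

m7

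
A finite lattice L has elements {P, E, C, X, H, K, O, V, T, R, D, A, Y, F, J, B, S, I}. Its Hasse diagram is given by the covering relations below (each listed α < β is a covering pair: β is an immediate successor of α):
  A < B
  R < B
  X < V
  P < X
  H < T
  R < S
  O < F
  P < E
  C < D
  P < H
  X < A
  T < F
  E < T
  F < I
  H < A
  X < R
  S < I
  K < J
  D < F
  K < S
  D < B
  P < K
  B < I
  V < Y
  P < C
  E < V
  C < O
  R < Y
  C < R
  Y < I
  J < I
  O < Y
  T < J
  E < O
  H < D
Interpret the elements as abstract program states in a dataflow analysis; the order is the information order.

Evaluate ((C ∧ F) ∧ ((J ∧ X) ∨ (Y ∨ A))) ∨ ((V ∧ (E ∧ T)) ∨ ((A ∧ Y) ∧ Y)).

C ∧ F = C
J ∧ X = P
Y ∨ A = I
P ∨ I = I
C ∧ I = C
E ∧ T = E
V ∧ E = E
A ∧ Y = X
X ∧ Y = X
E ∨ X = V
C ∨ V = Y

Y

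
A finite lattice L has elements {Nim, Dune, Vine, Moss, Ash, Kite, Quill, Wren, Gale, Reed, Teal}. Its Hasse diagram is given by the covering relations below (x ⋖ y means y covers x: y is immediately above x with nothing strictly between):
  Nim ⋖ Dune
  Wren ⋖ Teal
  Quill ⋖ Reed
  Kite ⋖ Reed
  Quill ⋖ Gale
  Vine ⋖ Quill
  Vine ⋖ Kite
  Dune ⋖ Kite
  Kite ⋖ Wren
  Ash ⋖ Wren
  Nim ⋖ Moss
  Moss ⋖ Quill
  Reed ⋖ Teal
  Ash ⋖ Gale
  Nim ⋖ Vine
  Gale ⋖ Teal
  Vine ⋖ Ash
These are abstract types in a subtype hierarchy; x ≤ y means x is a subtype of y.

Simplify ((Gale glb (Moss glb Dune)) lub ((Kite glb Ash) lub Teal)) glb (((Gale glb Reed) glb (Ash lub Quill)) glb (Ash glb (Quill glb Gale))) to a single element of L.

Moss ∧ Dune = Nim
Gale ∧ Nim = Nim
Kite ∧ Ash = Vine
Vine ∨ Teal = Teal
Nim ∨ Teal = Teal
Gale ∧ Reed = Quill
Ash ∨ Quill = Gale
Quill ∧ Gale = Quill
Quill ∧ Gale = Quill
Ash ∧ Quill = Vine
Quill ∧ Vine = Vine
Teal ∧ Vine = Vine

Vine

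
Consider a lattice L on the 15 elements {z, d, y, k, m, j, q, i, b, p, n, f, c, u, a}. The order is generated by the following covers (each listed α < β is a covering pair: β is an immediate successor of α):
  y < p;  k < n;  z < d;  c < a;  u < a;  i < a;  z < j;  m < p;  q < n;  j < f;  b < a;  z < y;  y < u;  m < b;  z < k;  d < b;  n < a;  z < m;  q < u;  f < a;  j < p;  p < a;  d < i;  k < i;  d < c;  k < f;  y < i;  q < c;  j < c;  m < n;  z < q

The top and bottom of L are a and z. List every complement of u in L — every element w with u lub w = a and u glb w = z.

b, d, f, j, k, m

Need w with u ∨ w = a and u ∧ w = z.
Checking each element gives: b, d, f, j, k, m.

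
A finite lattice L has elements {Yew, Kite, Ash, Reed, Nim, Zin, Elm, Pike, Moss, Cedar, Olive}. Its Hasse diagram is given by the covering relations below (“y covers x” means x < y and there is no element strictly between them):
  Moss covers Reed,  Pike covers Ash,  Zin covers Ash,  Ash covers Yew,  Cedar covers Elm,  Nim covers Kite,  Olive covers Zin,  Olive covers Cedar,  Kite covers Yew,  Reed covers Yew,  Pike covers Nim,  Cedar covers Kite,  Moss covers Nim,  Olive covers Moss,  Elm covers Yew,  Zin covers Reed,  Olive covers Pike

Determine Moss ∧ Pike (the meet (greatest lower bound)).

Common lower bounds of {Moss, Pike}: Kite, Nim, Yew.
The greatest among these is Nim.

Nim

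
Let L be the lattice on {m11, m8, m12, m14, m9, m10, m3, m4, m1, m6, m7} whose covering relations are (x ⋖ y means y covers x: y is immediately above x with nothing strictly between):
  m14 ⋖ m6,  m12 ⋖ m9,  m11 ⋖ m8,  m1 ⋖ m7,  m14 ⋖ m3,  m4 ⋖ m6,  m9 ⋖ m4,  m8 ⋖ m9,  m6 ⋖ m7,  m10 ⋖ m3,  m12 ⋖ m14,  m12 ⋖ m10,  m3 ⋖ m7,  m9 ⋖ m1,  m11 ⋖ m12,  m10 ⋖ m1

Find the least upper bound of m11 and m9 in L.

Common upper bounds of {m11, m9}: m1, m4, m6, m7, m9.
The least among these is m9.

m9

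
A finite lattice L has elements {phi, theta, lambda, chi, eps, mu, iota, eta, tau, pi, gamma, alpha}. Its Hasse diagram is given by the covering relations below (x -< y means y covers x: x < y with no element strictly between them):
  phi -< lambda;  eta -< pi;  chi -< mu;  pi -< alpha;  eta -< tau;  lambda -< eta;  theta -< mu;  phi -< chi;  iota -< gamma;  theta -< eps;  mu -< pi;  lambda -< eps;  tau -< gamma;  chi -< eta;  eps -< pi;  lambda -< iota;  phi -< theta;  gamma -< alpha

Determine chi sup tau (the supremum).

Common upper bounds of {chi, tau}: alpha, gamma, tau.
The least among these is tau.

tau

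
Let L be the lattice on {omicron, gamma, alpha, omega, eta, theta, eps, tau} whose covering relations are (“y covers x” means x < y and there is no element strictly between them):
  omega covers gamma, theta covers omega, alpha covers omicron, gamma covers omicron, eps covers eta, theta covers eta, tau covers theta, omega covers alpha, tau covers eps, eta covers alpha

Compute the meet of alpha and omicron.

omicron

Common lower bounds of {alpha, omicron}: omicron.
The greatest among these is omicron.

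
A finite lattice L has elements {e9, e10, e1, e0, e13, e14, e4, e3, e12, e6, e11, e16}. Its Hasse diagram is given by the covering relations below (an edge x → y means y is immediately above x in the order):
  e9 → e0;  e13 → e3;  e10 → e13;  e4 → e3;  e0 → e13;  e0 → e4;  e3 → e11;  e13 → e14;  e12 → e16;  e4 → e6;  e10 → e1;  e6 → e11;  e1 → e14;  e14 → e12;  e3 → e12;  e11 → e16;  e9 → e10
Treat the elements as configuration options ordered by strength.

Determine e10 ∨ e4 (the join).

e3

Common upper bounds of {e10, e4}: e11, e12, e16, e3.
The least among these is e3.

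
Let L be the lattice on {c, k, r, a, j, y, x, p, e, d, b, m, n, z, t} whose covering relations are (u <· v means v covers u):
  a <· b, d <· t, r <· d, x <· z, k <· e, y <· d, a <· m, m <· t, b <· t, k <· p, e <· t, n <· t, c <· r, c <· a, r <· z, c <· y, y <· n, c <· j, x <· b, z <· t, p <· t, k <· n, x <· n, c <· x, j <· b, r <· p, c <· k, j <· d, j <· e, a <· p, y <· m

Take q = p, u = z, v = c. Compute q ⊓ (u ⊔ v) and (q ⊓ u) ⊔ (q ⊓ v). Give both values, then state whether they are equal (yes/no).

r; r; yes

u ⊔ v = z, so q ⊓ (u ⊔ v) = p ⊓ z = r.
q ⊓ u = r and q ⊓ v = c, so (q ⊓ u) ⊔ (q ⊓ v) = r ⊔ c = r.
Equal: yes.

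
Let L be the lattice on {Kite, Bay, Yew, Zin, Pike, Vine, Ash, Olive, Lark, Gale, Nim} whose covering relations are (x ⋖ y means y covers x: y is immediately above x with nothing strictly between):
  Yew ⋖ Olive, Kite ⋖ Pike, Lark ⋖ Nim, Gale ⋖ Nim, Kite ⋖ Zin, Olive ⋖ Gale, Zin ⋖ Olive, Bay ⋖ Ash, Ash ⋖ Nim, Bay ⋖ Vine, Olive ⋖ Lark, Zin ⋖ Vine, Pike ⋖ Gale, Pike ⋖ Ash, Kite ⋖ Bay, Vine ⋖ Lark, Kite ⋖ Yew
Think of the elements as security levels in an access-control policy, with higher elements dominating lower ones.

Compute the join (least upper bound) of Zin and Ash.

Nim

Common upper bounds of {Zin, Ash}: Nim.
The least among these is Nim.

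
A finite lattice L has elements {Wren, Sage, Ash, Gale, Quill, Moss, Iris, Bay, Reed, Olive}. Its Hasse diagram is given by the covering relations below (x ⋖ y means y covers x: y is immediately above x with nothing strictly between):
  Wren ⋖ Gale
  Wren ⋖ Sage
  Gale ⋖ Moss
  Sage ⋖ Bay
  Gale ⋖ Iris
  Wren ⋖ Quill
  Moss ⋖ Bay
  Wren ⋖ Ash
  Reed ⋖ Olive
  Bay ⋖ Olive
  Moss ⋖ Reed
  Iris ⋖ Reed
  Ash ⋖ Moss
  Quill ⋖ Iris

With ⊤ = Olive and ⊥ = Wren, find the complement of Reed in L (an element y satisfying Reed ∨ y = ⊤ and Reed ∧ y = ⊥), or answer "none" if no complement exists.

Sage

Need y with Reed ∨ y = Olive and Reed ∧ y = Wren.
Checking each element gives: Sage.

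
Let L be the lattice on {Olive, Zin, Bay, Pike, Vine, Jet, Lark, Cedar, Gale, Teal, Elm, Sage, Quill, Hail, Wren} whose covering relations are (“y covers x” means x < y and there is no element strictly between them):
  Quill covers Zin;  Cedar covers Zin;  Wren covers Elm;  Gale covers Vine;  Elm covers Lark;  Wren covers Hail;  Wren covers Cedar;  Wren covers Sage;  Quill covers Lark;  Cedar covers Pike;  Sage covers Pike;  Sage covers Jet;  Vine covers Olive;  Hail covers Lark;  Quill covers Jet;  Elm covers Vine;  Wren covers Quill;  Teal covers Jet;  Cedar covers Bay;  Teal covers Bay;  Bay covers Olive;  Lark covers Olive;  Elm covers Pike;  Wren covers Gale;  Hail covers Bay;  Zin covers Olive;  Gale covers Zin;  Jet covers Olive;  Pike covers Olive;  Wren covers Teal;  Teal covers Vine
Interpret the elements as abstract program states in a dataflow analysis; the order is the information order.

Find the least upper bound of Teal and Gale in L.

Common upper bounds of {Teal, Gale}: Wren.
The least among these is Wren.

Wren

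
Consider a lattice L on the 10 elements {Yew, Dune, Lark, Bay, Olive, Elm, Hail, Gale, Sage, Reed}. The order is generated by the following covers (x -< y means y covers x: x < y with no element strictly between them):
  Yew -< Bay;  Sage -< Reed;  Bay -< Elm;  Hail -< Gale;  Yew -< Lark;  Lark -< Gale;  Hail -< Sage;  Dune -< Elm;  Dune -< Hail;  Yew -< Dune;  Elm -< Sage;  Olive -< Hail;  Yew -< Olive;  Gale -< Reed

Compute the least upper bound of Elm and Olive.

Common upper bounds of {Elm, Olive}: Reed, Sage.
The least among these is Sage.

Sage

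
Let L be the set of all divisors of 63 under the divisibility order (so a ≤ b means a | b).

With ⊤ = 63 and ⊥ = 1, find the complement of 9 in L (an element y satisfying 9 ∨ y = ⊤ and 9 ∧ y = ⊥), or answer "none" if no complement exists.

7

Need y with 9 ∨ y = 63 and 9 ∧ y = 1.
Checking each element gives: 7.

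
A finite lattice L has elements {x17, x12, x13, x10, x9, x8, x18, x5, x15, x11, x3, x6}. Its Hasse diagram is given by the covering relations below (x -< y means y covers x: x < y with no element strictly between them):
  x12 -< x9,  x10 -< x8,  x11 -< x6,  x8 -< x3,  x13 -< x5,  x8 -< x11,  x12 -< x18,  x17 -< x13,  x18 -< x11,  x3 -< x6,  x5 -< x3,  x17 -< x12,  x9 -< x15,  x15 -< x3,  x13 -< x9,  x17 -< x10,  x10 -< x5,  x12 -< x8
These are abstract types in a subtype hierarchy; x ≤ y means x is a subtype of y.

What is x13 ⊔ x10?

x5

Common upper bounds of {x13, x10}: x3, x5, x6.
The least among these is x5.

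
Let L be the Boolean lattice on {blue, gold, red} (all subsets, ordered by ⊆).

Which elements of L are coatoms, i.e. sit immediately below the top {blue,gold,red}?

{blue,gold}, {blue,red}, {gold,red}

The coatoms are exactly the elements covered by {blue,gold,red}: {blue,gold}, {blue,red}, {gold,red}.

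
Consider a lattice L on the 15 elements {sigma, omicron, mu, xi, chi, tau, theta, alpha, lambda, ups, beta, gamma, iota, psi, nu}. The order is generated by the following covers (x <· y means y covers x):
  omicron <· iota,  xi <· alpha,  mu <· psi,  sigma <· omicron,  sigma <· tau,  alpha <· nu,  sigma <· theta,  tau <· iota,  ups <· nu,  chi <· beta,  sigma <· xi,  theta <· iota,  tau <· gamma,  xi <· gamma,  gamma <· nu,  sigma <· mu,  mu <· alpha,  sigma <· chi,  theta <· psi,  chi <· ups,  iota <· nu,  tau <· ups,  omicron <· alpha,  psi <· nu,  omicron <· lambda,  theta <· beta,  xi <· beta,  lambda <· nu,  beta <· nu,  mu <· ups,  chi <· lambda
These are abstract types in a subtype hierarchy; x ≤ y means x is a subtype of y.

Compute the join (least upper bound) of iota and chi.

nu

Common upper bounds of {iota, chi}: nu.
The least among these is nu.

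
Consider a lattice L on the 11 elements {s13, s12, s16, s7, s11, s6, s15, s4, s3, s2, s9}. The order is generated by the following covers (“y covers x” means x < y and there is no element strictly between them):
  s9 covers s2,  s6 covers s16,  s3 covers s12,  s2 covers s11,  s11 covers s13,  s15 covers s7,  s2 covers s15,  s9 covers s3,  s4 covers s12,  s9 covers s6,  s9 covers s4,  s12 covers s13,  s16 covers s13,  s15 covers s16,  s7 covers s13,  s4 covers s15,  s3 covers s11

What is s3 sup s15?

s9

Common upper bounds of {s3, s15}: s9.
The least among these is s9.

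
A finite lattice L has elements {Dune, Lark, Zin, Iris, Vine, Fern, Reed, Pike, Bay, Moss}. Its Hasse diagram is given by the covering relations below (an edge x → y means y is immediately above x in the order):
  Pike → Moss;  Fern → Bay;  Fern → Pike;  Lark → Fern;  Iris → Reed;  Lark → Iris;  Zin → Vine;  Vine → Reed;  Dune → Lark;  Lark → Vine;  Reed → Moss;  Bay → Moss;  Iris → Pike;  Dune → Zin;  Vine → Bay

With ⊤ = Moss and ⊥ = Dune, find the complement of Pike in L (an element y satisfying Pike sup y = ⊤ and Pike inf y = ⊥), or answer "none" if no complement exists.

Need y with Pike ∨ y = Moss and Pike ∧ y = Dune.
Checking each element gives: Zin.

Zin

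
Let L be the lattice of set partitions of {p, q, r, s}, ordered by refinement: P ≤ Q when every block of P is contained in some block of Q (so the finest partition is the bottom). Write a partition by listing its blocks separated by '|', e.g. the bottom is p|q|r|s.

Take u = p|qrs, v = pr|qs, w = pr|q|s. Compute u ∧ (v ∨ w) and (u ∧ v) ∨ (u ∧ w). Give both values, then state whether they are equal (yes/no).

v ∨ w = pr|qs, so u ∧ (v ∨ w) = p|qrs ∧ pr|qs = p|qs|r.
u ∧ v = p|qs|r and u ∧ w = p|q|r|s, so (u ∧ v) ∨ (u ∧ w) = p|qs|r ∨ p|q|r|s = p|qs|r.
Equal: yes.

p|qs|r; p|qs|r; yes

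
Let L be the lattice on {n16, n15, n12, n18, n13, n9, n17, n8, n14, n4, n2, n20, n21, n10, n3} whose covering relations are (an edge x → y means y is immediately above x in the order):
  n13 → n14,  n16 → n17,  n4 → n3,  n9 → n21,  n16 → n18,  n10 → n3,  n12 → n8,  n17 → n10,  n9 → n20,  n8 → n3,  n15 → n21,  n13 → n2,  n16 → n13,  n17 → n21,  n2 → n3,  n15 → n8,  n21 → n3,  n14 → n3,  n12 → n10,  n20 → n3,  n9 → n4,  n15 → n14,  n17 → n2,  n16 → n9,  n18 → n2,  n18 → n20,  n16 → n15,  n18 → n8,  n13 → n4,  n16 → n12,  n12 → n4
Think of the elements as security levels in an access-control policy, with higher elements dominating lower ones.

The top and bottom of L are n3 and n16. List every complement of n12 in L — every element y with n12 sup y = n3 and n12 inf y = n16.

n14, n2, n20, n21

Need y with n12 ∨ y = n3 and n12 ∧ y = n16.
Checking each element gives: n14, n2, n20, n21.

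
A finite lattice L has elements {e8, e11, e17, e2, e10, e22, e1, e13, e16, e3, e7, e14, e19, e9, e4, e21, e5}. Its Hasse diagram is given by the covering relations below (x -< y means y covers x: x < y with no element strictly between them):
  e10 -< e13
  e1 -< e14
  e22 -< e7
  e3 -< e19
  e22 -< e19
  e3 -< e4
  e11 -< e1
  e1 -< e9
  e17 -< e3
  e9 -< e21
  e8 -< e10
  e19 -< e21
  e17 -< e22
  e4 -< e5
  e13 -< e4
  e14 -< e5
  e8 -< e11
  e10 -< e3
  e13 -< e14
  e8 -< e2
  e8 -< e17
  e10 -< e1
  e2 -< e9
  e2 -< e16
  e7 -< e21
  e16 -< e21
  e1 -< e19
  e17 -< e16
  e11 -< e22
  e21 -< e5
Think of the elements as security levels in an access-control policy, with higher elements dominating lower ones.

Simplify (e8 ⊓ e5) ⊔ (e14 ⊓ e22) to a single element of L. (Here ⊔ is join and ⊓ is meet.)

e8 ∧ e5 = e8
e14 ∧ e22 = e11
e8 ∨ e11 = e11

e11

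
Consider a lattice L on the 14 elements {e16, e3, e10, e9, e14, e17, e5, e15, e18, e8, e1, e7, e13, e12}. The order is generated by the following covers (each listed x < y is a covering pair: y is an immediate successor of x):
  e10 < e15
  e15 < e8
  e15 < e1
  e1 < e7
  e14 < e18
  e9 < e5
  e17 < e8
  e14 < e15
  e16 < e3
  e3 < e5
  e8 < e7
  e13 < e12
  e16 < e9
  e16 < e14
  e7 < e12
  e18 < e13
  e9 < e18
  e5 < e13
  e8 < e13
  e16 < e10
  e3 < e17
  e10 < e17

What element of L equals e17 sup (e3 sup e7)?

e7

e3 ∨ e7 = e7
e17 ∨ e7 = e7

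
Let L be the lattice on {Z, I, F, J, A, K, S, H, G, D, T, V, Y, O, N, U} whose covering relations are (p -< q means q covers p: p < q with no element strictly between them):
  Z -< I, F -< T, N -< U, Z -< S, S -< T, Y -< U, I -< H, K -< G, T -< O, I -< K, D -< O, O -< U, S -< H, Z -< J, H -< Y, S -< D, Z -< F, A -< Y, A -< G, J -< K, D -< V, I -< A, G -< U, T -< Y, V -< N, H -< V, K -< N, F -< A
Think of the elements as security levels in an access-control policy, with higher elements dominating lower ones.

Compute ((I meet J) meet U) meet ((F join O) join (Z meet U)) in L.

Z

I ∧ J = Z
Z ∧ U = Z
F ∨ O = O
Z ∧ U = Z
O ∨ Z = O
Z ∧ O = Z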